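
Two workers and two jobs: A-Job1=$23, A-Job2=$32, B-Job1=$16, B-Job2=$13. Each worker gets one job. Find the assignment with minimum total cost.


Option 1: A->1 + B->2 = $23 + $13 = $36
Option 2: A->2 + B->1 = $32 + $16 = $48
Min cost = min($36, $48) = $36

$36


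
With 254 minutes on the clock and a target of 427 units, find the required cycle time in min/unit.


Formula: CT = Available Time / Number of Units
CT = 254 min / 427 units
CT = 0.59 min/unit

0.59 min/unit


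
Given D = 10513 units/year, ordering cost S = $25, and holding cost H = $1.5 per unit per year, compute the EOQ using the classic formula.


Formula: EOQ = sqrt(2 * D * S / H)
Numerator: 2 * 10513 * 25 = 525650
2DS/H = 525650 / 1.5 = 350433.3
EOQ = sqrt(350433.3) = 592.0 units

592.0 units


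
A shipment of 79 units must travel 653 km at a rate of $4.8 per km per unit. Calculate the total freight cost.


TC = dist * cost * units = 653 * 4.8 * 79 = $247617.60

$247617.60


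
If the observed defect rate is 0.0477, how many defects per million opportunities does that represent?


DPMO = defect_rate * 1000000 = 0.0477 * 1000000

47700


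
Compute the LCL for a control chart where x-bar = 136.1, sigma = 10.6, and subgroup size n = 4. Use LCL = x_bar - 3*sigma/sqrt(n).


LCL = 136.1 - 3 * 10.6 / sqrt(4)

120.2


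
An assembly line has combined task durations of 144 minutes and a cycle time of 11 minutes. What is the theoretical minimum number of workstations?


Formula: N_min = ceil(Sum of Task Times / Cycle Time)
N_min = ceil(144 min / 11 min) = ceil(13.0909)
N_min = 14 stations

14


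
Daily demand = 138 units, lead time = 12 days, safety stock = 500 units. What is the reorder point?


Formula: ROP = (Daily Demand * Lead Time) + Safety Stock
Demand during lead time = 138 * 12 = 1656 units
ROP = 1656 + 500 = 2156 units

2156 units


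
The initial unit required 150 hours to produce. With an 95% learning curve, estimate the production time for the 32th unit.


Formula: T_n = T_1 * (learning_rate)^(log2(n)) where learning_rate = rate/100
Doublings = log2(32) = 5
T_n = 150 * 0.95^5
T_n = 150 * 0.7738 = 116.1 hours

116.1 hours


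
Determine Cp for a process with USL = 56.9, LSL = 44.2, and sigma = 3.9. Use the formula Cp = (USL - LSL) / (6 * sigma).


Cp = (56.9 - 44.2) / (6 * 3.9)

0.54


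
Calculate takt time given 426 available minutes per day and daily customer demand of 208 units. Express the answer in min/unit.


Formula: Takt Time = Available Production Time / Customer Demand
Takt = 426 min/day / 208 units/day
Takt = 2.05 min/unit

2.05 min/unit


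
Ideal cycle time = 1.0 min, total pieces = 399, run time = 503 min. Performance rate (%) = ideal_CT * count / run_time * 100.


Formula: Performance = (Ideal CT * Total Count) / Run Time * 100
Ideal output time = 1.0 * 399 = 399.0 min
Performance = 399.0 / 503 * 100 = 79.3%

79.3%


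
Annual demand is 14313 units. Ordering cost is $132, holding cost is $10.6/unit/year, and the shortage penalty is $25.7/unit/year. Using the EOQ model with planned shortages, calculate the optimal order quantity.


Formula: EOQ* = sqrt(2DS/H) * sqrt((H+P)/P)
Base EOQ = sqrt(2*14313*132/10.6) = 597.06 units
Correction = sqrt((10.6+25.7)/25.7) = 1.18847
EOQ* = 597.06 * 1.18847 = 709.6 units

709.6 units


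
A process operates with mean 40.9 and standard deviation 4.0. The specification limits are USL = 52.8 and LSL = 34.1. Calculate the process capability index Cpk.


Cpu = (52.8 - 40.9) / (3 * 4.0) = 0.99
Cpl = (40.9 - 34.1) / (3 * 4.0) = 0.57
Cpk = min(0.99, 0.57) = 0.57

0.57


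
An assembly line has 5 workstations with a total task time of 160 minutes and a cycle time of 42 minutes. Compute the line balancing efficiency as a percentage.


Formula: Efficiency = Sum of Task Times / (N_stations * CT) * 100
Total station capacity = 5 stations * 42 min = 210 min
Efficiency = 160 / 210 * 100 = 76.2%

76.2%


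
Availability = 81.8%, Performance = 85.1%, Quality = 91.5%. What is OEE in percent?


Formula: OEE = Availability * Performance * Quality / 10000
A * P = 81.8% * 85.1% / 100 = 69.61%
OEE = 69.61% * 91.5% / 100 = 63.7%

63.7%


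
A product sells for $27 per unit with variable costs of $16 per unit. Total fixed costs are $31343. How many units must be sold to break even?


Formula: BEQ = Fixed Costs / (Price - Variable Cost)
Contribution margin = $27 - $16 = $11/unit
BEQ = ceil($31343 / $11/unit) = ceil(2849.36) = 2850 units

2850 units


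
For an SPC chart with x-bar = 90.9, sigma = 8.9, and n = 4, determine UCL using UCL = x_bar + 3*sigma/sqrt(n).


UCL = 90.9 + 3 * 8.9 / sqrt(4)

104.25


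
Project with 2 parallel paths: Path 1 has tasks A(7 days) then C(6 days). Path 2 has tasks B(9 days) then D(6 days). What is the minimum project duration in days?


Path 1 = 7 + 6 = 13 days
Path 2 = 9 + 6 = 15 days
Duration = max(13, 15) = 15 days

15 days


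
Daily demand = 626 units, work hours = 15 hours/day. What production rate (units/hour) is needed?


Formula: Production Rate = Daily Demand / Available Hours
Rate = 626 units/day / 15 hours/day
Rate = 41.7 units/hour

41.7 units/hour


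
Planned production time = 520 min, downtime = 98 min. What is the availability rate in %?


Formula: Availability = (Planned Time - Downtime) / Planned Time * 100
Uptime = 520 - 98 = 422 min
Availability = 422 / 520 * 100 = 81.2%

81.2%


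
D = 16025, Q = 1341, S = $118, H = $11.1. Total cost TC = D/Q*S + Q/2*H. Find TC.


TC = 16025/1341 * 118 + 1341/2 * 11.1

$8852.65


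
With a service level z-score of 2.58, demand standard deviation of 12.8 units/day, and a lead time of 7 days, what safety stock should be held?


Formula: SS = z * sigma_d * sqrt(LT)
sqrt(LT) = sqrt(7) = 2.6458
SS = 2.58 * 12.8 * 2.6458
SS = 87.4 units

87.4 units


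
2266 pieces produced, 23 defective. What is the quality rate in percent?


Formula: Quality Rate = Good Pieces / Total Pieces * 100
Good pieces = 2266 - 23 = 2243
QR = 2243 / 2266 * 100 = 99.0%

99.0%


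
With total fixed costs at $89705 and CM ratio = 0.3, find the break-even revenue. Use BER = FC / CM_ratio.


Formula: BER = Fixed Costs / Contribution Margin Ratio
BER = $89705 / 0.3
BER = $299016.67 (to the nearest cent)

$299016.67


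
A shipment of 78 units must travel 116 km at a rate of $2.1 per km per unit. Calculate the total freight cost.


TC = dist * cost * units = 116 * 2.1 * 78 = $19000.80

$19000.80


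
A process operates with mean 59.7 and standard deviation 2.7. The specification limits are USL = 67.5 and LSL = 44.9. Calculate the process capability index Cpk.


Cpu = (67.5 - 59.7) / (3 * 2.7) = 0.96
Cpl = (59.7 - 44.9) / (3 * 2.7) = 1.83
Cpk = min(0.96, 1.83) = 0.96

0.96


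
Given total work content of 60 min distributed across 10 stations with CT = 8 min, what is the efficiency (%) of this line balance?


Formula: Efficiency = Sum of Task Times / (N_stations * CT) * 100
Total station capacity = 10 stations * 8 min = 80 min
Efficiency = 60 / 80 * 100 = 75.0%

75.0%


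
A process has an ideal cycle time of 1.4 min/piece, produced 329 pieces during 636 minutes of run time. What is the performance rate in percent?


Formula: Performance = (Ideal CT * Total Count) / Run Time * 100
Ideal output time = 1.4 * 329 = 460.6 min
Performance = 460.6 / 636 * 100 = 72.4%

72.4%


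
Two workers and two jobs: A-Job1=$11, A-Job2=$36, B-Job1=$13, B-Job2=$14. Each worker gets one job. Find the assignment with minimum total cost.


Option 1: A->1 + B->2 = $11 + $14 = $25
Option 2: A->2 + B->1 = $36 + $13 = $49
Min cost = min($25, $49) = $25

$25


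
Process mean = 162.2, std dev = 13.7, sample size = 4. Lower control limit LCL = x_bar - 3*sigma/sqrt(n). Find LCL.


LCL = 162.2 - 3 * 13.7 / sqrt(4)

141.65


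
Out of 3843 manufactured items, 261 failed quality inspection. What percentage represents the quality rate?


Formula: Quality Rate = Good Pieces / Total Pieces * 100
Good pieces = 3843 - 261 = 3582
QR = 3582 / 3843 * 100 = 93.2%

93.2%


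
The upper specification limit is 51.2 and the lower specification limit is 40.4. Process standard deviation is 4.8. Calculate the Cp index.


Cp = (51.2 - 40.4) / (6 * 4.8)

0.38


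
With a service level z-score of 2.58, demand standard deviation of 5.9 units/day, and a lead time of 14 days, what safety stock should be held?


Formula: SS = z * sigma_d * sqrt(LT)
sqrt(LT) = sqrt(14) = 3.7417
SS = 2.58 * 5.9 * 3.7417
SS = 57.0 units

57.0 units


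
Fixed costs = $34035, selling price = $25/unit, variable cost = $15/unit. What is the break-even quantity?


Formula: BEQ = Fixed Costs / (Price - Variable Cost)
Contribution margin = $25 - $15 = $10/unit
BEQ = ceil($34035 / $10/unit) = ceil(3403.5) = 3404 units

3404 units


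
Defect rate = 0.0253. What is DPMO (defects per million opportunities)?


DPMO = defect_rate * 1000000 = 0.0253 * 1000000

25300


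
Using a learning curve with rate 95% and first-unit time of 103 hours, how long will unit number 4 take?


Formula: T_n = T_1 * (learning_rate)^(log2(n)) where learning_rate = rate/100
Doublings = log2(4) = 2
T_n = 103 * 0.95^2
T_n = 103 * 0.9025 = 93.0 hours

93.0 hours


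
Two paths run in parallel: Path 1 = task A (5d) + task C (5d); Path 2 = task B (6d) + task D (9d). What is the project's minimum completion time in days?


Path 1 = 5 + 5 = 10 days
Path 2 = 6 + 9 = 15 days
Duration = max(10, 15) = 15 days

15 days


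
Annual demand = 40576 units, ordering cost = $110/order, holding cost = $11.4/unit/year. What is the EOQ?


Formula: EOQ = sqrt(2 * D * S / H)
Numerator: 2 * 40576 * 110 = 8926720
2DS/H = 8926720 / 11.4 = 783045.6
EOQ = sqrt(783045.6) = 884.9 units

884.9 units


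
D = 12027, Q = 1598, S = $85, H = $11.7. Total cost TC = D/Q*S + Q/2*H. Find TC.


TC = 12027/1598 * 85 + 1598/2 * 11.7

$9988.03


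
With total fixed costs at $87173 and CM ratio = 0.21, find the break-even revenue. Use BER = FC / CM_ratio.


Formula: BER = Fixed Costs / Contribution Margin Ratio
BER = $87173 / 0.21
BER = $415109.52 (to the nearest cent)

$415109.52


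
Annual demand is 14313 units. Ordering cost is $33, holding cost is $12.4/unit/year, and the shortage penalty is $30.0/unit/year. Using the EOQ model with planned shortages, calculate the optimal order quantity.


Formula: EOQ* = sqrt(2DS/H) * sqrt((H+P)/P)
Base EOQ = sqrt(2*14313*33/12.4) = 276.01 units
Correction = sqrt((12.4+30.0)/30.0) = 1.18884
EOQ* = 276.01 * 1.18884 = 328.1 units

328.1 units


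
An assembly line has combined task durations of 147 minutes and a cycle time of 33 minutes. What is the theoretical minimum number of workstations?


Formula: N_min = ceil(Sum of Task Times / Cycle Time)
N_min = ceil(147 min / 33 min) = ceil(4.4545)
N_min = 5 stations

5


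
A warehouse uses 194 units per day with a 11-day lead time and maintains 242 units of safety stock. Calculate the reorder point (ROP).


Formula: ROP = (Daily Demand * Lead Time) + Safety Stock
Demand during lead time = 194 * 11 = 2134 units
ROP = 2134 + 242 = 2376 units

2376 units


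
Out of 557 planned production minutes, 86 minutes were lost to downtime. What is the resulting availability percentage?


Formula: Availability = (Planned Time - Downtime) / Planned Time * 100
Uptime = 557 - 86 = 471 min
Availability = 471 / 557 * 100 = 84.6%

84.6%


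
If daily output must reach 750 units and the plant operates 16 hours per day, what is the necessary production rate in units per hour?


Formula: Production Rate = Daily Demand / Available Hours
Rate = 750 units/day / 16 hours/day
Rate = 46.9 units/hour

46.9 units/hour


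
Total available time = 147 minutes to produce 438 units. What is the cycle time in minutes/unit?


Formula: CT = Available Time / Number of Units
CT = 147 min / 438 units
CT = 0.34 min/unit

0.34 min/unit


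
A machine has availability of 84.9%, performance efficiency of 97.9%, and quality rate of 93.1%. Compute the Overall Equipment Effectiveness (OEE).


Formula: OEE = Availability * Performance * Quality / 10000
A * P = 84.9% * 97.9% / 100 = 83.12%
OEE = 83.12% * 93.1% / 100 = 77.4%

77.4%


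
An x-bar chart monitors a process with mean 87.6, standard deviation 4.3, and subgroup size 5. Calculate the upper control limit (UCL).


UCL = 87.6 + 3 * 4.3 / sqrt(5)

93.37


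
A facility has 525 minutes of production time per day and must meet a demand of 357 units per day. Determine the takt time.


Formula: Takt Time = Available Production Time / Customer Demand
Takt = 525 min/day / 357 units/day
Takt = 1.47 min/unit

1.47 min/unit


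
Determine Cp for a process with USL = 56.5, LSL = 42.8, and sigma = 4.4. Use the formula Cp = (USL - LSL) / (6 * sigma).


Cp = (56.5 - 42.8) / (6 * 4.4)

0.52


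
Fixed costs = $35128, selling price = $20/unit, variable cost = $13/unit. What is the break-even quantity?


Formula: BEQ = Fixed Costs / (Price - Variable Cost)
Contribution margin = $20 - $13 = $7/unit
BEQ = ceil($35128 / $7/unit) = ceil(5018.29) = 5019 units

5019 units


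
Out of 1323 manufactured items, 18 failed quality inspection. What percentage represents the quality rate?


Formula: Quality Rate = Good Pieces / Total Pieces * 100
Good pieces = 1323 - 18 = 1305
QR = 1305 / 1323 * 100 = 98.6%

98.6%


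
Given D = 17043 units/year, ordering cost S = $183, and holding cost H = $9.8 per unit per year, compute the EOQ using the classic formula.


Formula: EOQ = sqrt(2 * D * S / H)
Numerator: 2 * 17043 * 183 = 6237738
2DS/H = 6237738 / 9.8 = 636503.9
EOQ = sqrt(636503.9) = 797.8 units

797.8 units


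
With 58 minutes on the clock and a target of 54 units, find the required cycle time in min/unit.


Formula: CT = Available Time / Number of Units
CT = 58 min / 54 units
CT = 1.07 min/unit

1.07 min/unit


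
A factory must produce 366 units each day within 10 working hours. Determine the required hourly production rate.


Formula: Production Rate = Daily Demand / Available Hours
Rate = 366 units/day / 10 hours/day
Rate = 36.6 units/hour

36.6 units/hour


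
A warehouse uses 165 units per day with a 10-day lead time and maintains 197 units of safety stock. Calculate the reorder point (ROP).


Formula: ROP = (Daily Demand * Lead Time) + Safety Stock
Demand during lead time = 165 * 10 = 1650 units
ROP = 1650 + 197 = 1847 units

1847 units


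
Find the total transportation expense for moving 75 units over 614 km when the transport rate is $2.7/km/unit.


TC = dist * cost * units = 614 * 2.7 * 75 = $124335.00

$124335.00


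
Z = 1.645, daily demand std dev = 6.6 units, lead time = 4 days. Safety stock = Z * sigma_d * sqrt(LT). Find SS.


Formula: SS = z * sigma_d * sqrt(LT)
sqrt(LT) = sqrt(4) = 2.0
SS = 1.645 * 6.6 * 2.0
SS = 21.7 units

21.7 units


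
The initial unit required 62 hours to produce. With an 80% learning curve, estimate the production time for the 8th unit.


Formula: T_n = T_1 * (learning_rate)^(log2(n)) where learning_rate = rate/100
Doublings = log2(8) = 3
T_n = 62 * 0.8^3
T_n = 62 * 0.512 = 31.7 hours

31.7 hours


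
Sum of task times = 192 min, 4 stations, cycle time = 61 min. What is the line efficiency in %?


Formula: Efficiency = Sum of Task Times / (N_stations * CT) * 100
Total station capacity = 4 stations * 61 min = 244 min
Efficiency = 192 / 244 * 100 = 78.7%

78.7%


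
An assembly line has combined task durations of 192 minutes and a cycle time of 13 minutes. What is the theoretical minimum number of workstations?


Formula: N_min = ceil(Sum of Task Times / Cycle Time)
N_min = ceil(192 min / 13 min) = ceil(14.7692)
N_min = 15 stations

15


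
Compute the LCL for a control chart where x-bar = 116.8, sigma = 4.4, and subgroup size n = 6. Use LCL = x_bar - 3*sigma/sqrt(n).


LCL = 116.8 - 3 * 4.4 / sqrt(6)

111.41


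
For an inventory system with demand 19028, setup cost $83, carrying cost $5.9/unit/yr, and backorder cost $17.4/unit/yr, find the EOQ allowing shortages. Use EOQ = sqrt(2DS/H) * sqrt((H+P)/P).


Formula: EOQ* = sqrt(2DS/H) * sqrt((H+P)/P)
Base EOQ = sqrt(2*19028*83/5.9) = 731.69 units
Correction = sqrt((5.9+17.4)/17.4) = 1.15719
EOQ* = 731.69 * 1.15719 = 846.7 units

846.7 units


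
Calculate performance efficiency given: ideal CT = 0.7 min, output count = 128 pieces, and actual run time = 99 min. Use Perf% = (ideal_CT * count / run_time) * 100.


Formula: Performance = (Ideal CT * Total Count) / Run Time * 100
Ideal output time = 0.7 * 128 = 89.6 min
Performance = 89.6 / 99 * 100 = 90.5%

90.5%


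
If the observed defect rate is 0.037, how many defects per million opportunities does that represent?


DPMO = defect_rate * 1000000 = 0.037 * 1000000

37000


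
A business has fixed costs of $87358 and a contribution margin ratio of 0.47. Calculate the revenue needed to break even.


Formula: BER = Fixed Costs / Contribution Margin Ratio
BER = $87358 / 0.47
BER = $185868.09 (to the nearest cent)

$185868.09


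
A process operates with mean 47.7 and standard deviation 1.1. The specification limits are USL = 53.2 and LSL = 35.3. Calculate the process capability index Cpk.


Cpu = (53.2 - 47.7) / (3 * 1.1) = 1.67
Cpl = (47.7 - 35.3) / (3 * 1.1) = 3.76
Cpk = min(1.67, 3.76) = 1.67

1.67


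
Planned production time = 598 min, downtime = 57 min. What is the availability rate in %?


Formula: Availability = (Planned Time - Downtime) / Planned Time * 100
Uptime = 598 - 57 = 541 min
Availability = 541 / 598 * 100 = 90.5%

90.5%


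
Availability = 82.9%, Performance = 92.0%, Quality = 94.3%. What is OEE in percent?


Formula: OEE = Availability * Performance * Quality / 10000
A * P = 82.9% * 92.0% / 100 = 76.27%
OEE = 76.27% * 94.3% / 100 = 71.9%

71.9%


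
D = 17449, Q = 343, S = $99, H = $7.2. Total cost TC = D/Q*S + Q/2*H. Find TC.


TC = 17449/343 * 99 + 343/2 * 7.2

$6271.10


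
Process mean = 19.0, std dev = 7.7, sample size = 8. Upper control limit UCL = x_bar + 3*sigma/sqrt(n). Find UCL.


UCL = 19.0 + 3 * 7.7 / sqrt(8)

27.17


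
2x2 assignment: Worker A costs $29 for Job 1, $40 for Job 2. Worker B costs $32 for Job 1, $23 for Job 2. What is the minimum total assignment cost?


Option 1: A->1 + B->2 = $29 + $23 = $52
Option 2: A->2 + B->1 = $40 + $32 = $72
Min cost = min($52, $72) = $52

$52


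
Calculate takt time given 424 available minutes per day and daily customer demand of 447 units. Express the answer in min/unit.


Formula: Takt Time = Available Production Time / Customer Demand
Takt = 424 min/day / 447 units/day
Takt = 0.95 min/unit

0.95 min/unit


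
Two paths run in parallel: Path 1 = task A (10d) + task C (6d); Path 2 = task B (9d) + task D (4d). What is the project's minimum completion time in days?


Path 1 = 10 + 6 = 16 days
Path 2 = 9 + 4 = 13 days
Duration = max(16, 13) = 16 days

16 days


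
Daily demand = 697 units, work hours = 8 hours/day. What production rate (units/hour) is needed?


Formula: Production Rate = Daily Demand / Available Hours
Rate = 697 units/day / 8 hours/day
Rate = 87.1 units/hour

87.1 units/hour


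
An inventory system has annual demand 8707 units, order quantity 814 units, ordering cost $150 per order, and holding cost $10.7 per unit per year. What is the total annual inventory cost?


TC = 8707/814 * 150 + 814/2 * 10.7

$5959.38


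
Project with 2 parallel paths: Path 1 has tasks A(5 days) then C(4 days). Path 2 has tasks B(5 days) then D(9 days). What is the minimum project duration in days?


Path 1 = 5 + 4 = 9 days
Path 2 = 5 + 9 = 14 days
Duration = max(9, 14) = 14 days

14 days


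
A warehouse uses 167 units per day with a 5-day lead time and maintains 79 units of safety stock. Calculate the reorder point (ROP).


Formula: ROP = (Daily Demand * Lead Time) + Safety Stock
Demand during lead time = 167 * 5 = 835 units
ROP = 835 + 79 = 914 units

914 units


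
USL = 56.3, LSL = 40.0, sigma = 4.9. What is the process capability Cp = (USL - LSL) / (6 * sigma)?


Cp = (56.3 - 40.0) / (6 * 4.9)

0.55


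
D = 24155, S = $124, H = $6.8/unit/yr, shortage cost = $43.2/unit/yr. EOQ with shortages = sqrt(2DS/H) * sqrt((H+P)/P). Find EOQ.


Formula: EOQ* = sqrt(2DS/H) * sqrt((H+P)/P)
Base EOQ = sqrt(2*24155*124/6.8) = 938.59 units
Correction = sqrt((6.8+43.2)/43.2) = 1.07583
EOQ* = 938.59 * 1.07583 = 1009.8 units

1009.8 units


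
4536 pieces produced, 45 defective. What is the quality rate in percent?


Formula: Quality Rate = Good Pieces / Total Pieces * 100
Good pieces = 4536 - 45 = 4491
QR = 4491 / 4536 * 100 = 99.0%

99.0%


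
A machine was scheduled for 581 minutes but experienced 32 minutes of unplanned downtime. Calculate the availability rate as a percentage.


Formula: Availability = (Planned Time - Downtime) / Planned Time * 100
Uptime = 581 - 32 = 549 min
Availability = 549 / 581 * 100 = 94.5%

94.5%


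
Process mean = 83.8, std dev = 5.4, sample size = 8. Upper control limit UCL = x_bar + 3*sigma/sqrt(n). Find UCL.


UCL = 83.8 + 3 * 5.4 / sqrt(8)

89.53


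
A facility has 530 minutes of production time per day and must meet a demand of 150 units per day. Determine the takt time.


Formula: Takt Time = Available Production Time / Customer Demand
Takt = 530 min/day / 150 units/day
Takt = 3.53 min/unit

3.53 min/unit


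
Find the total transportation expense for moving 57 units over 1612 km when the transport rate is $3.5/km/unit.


TC = dist * cost * units = 1612 * 3.5 * 57 = $321594.00

$321594.00


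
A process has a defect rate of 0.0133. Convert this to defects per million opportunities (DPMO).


DPMO = defect_rate * 1000000 = 0.0133 * 1000000

13300


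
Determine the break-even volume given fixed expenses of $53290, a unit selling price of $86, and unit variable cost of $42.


Formula: BEQ = Fixed Costs / (Price - Variable Cost)
Contribution margin = $86 - $42 = $44/unit
BEQ = ceil($53290 / $44/unit) = ceil(1211.14) = 1212 units

1212 units


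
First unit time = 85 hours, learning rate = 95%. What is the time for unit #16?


Formula: T_n = T_1 * (learning_rate)^(log2(n)) where learning_rate = rate/100
Doublings = log2(16) = 4
T_n = 85 * 0.95^4
T_n = 85 * 0.8145 = 69.2 hours

69.2 hours


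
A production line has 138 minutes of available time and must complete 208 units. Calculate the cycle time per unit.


Formula: CT = Available Time / Number of Units
CT = 138 min / 208 units
CT = 0.66 min/unit

0.66 min/unit


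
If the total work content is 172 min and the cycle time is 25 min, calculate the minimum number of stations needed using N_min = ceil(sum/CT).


Formula: N_min = ceil(Sum of Task Times / Cycle Time)
N_min = ceil(172 min / 25 min) = ceil(6.88)
N_min = 7 stations

7


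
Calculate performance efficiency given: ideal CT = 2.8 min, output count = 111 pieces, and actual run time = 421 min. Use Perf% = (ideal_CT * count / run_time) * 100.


Formula: Performance = (Ideal CT * Total Count) / Run Time * 100
Ideal output time = 2.8 * 111 = 310.8 min
Performance = 310.8 / 421 * 100 = 73.8%

73.8%


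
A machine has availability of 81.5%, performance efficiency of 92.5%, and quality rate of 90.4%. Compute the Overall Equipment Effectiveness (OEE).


Formula: OEE = Availability * Performance * Quality / 10000
A * P = 81.5% * 92.5% / 100 = 75.39%
OEE = 75.39% * 90.4% / 100 = 68.2%

68.2%


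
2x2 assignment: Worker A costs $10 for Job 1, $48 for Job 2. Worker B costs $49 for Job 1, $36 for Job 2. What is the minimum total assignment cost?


Option 1: A->1 + B->2 = $10 + $36 = $46
Option 2: A->2 + B->1 = $48 + $49 = $97
Min cost = min($46, $97) = $46

$46


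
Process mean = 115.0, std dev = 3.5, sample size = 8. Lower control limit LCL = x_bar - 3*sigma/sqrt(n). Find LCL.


LCL = 115.0 - 3 * 3.5 / sqrt(8)

111.29


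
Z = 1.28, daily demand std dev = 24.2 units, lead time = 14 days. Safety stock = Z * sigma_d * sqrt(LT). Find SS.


Formula: SS = z * sigma_d * sqrt(LT)
sqrt(LT) = sqrt(14) = 3.7417
SS = 1.28 * 24.2 * 3.7417
SS = 115.9 units

115.9 units


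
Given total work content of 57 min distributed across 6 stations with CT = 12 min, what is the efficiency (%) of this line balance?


Formula: Efficiency = Sum of Task Times / (N_stations * CT) * 100
Total station capacity = 6 stations * 12 min = 72 min
Efficiency = 57 / 72 * 100 = 79.2%

79.2%


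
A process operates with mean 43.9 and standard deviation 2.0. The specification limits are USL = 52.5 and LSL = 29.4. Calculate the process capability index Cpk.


Cpu = (52.5 - 43.9) / (3 * 2.0) = 1.43
Cpl = (43.9 - 29.4) / (3 * 2.0) = 2.42
Cpk = min(1.43, 2.42) = 1.43

1.43


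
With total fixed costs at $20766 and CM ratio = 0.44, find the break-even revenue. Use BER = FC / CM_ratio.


Formula: BER = Fixed Costs / Contribution Margin Ratio
BER = $20766 / 0.44
BER = $47195.45 (to the nearest cent)

$47195.45


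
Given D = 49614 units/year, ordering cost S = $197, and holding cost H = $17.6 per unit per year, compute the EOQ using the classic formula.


Formula: EOQ = sqrt(2 * D * S / H)
Numerator: 2 * 49614 * 197 = 19547916
2DS/H = 19547916 / 17.6 = 1110677.0
EOQ = sqrt(1110677.0) = 1053.9 units

1053.9 units


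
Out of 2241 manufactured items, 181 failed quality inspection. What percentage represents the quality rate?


Formula: Quality Rate = Good Pieces / Total Pieces * 100
Good pieces = 2241 - 181 = 2060
QR = 2060 / 2241 * 100 = 91.9%

91.9%


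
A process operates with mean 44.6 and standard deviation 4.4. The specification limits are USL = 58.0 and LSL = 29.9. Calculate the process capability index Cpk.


Cpu = (58.0 - 44.6) / (3 * 4.4) = 1.02
Cpl = (44.6 - 29.9) / (3 * 4.4) = 1.11
Cpk = min(1.02, 1.11) = 1.02

1.02


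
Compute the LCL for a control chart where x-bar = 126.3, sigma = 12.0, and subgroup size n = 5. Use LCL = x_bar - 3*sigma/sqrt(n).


LCL = 126.3 - 3 * 12.0 / sqrt(5)

110.2


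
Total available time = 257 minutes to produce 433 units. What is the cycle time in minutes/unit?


Formula: CT = Available Time / Number of Units
CT = 257 min / 433 units
CT = 0.59 min/unit

0.59 min/unit


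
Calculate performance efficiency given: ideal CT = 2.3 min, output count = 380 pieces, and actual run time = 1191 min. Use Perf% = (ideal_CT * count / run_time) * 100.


Formula: Performance = (Ideal CT * Total Count) / Run Time * 100
Ideal output time = 2.3 * 380 = 874.0 min
Performance = 874.0 / 1191 * 100 = 73.4%

73.4%


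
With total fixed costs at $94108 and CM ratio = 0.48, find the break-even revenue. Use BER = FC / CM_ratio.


Formula: BER = Fixed Costs / Contribution Margin Ratio
BER = $94108 / 0.48
BER = $196058.33 (to the nearest cent)

$196058.33


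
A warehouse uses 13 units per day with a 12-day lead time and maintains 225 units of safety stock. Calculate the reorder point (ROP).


Formula: ROP = (Daily Demand * Lead Time) + Safety Stock
Demand during lead time = 13 * 12 = 156 units
ROP = 156 + 225 = 381 units

381 units


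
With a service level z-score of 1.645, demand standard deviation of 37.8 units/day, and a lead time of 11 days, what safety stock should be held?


Formula: SS = z * sigma_d * sqrt(LT)
sqrt(LT) = sqrt(11) = 3.3166
SS = 1.645 * 37.8 * 3.3166
SS = 206.2 units

206.2 units


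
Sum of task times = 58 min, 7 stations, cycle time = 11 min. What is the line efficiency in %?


Formula: Efficiency = Sum of Task Times / (N_stations * CT) * 100
Total station capacity = 7 stations * 11 min = 77 min
Efficiency = 58 / 77 * 100 = 75.3%

75.3%


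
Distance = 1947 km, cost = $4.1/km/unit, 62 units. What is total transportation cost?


TC = dist * cost * units = 1947 * 4.1 * 62 = $494927.40

$494927.40


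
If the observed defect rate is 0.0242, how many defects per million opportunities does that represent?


DPMO = defect_rate * 1000000 = 0.0242 * 1000000

24200


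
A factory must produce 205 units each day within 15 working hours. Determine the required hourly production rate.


Formula: Production Rate = Daily Demand / Available Hours
Rate = 205 units/day / 15 hours/day
Rate = 13.7 units/hour

13.7 units/hour


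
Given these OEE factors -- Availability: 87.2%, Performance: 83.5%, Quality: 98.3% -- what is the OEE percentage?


Formula: OEE = Availability * Performance * Quality / 10000
A * P = 87.2% * 83.5% / 100 = 72.81%
OEE = 72.81% * 98.3% / 100 = 71.6%

71.6%


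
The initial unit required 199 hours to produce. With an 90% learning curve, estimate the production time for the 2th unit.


Formula: T_n = T_1 * (learning_rate)^(log2(n)) where learning_rate = rate/100
Doublings = log2(2) = 1
T_n = 199 * 0.9^1
T_n = 199 * 0.9 = 179.1 hours

179.1 hours


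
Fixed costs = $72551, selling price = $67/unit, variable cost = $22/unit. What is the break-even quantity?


Formula: BEQ = Fixed Costs / (Price - Variable Cost)
Contribution margin = $67 - $22 = $45/unit
BEQ = ceil($72551 / $45/unit) = ceil(1612.24) = 1613 units

1613 units


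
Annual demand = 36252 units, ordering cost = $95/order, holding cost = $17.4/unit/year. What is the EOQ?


Formula: EOQ = sqrt(2 * D * S / H)
Numerator: 2 * 36252 * 95 = 6887880
2DS/H = 6887880 / 17.4 = 395855.2
EOQ = sqrt(395855.2) = 629.2 units

629.2 units


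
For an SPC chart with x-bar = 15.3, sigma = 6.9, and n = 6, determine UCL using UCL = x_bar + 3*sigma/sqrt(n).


UCL = 15.3 + 3 * 6.9 / sqrt(6)

23.75


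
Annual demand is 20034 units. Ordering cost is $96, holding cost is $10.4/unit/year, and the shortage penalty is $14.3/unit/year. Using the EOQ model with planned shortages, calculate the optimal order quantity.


Formula: EOQ* = sqrt(2DS/H) * sqrt((H+P)/P)
Base EOQ = sqrt(2*20034*96/10.4) = 608.16 units
Correction = sqrt((10.4+14.3)/14.3) = 1.31426
EOQ* = 608.16 * 1.31426 = 799.3 units

799.3 units


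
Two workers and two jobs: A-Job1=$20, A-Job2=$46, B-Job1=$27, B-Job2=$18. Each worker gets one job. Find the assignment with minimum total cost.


Option 1: A->1 + B->2 = $20 + $18 = $38
Option 2: A->2 + B->1 = $46 + $27 = $73
Min cost = min($38, $73) = $38

$38


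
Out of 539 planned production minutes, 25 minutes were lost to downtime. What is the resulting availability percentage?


Formula: Availability = (Planned Time - Downtime) / Planned Time * 100
Uptime = 539 - 25 = 514 min
Availability = 514 / 539 * 100 = 95.4%

95.4%


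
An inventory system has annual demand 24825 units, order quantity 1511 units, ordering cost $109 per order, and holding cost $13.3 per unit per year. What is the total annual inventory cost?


TC = 24825/1511 * 109 + 1511/2 * 13.3

$11838.97


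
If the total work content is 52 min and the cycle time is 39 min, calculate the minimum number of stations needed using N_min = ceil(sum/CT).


Formula: N_min = ceil(Sum of Task Times / Cycle Time)
N_min = ceil(52 min / 39 min) = ceil(1.3333)
N_min = 2 stations

2


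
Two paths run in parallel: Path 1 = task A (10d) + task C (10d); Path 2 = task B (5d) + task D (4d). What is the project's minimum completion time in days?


Path 1 = 10 + 10 = 20 days
Path 2 = 5 + 4 = 9 days
Duration = max(20, 9) = 20 days

20 days


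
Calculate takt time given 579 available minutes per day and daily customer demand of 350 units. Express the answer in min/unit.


Formula: Takt Time = Available Production Time / Customer Demand
Takt = 579 min/day / 350 units/day
Takt = 1.65 min/unit

1.65 min/unit


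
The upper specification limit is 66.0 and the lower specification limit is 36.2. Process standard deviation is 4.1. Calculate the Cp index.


Cp = (66.0 - 36.2) / (6 * 4.1)

1.21


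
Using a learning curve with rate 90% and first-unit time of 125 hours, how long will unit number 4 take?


Formula: T_n = T_1 * (learning_rate)^(log2(n)) where learning_rate = rate/100
Doublings = log2(4) = 2
T_n = 125 * 0.9^2
T_n = 125 * 0.81 = 101.3 hours

101.3 hours


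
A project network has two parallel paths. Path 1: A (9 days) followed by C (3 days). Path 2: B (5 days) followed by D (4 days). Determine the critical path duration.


Path 1 = 9 + 3 = 12 days
Path 2 = 5 + 4 = 9 days
Duration = max(12, 9) = 12 days

12 days


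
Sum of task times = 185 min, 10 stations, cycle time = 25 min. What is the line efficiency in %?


Formula: Efficiency = Sum of Task Times / (N_stations * CT) * 100
Total station capacity = 10 stations * 25 min = 250 min
Efficiency = 185 / 250 * 100 = 74.0%

74.0%


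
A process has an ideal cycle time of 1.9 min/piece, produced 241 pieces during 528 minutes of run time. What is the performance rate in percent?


Formula: Performance = (Ideal CT * Total Count) / Run Time * 100
Ideal output time = 1.9 * 241 = 457.9 min
Performance = 457.9 / 528 * 100 = 86.7%

86.7%


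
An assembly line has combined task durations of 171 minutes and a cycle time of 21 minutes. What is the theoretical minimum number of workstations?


Formula: N_min = ceil(Sum of Task Times / Cycle Time)
N_min = ceil(171 min / 21 min) = ceil(8.1429)
N_min = 9 stations

9


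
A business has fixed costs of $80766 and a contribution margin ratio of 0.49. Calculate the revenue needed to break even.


Formula: BER = Fixed Costs / Contribution Margin Ratio
BER = $80766 / 0.49
BER = $164828.57 (to the nearest cent)

$164828.57


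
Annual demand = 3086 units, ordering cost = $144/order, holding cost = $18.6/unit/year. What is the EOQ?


Formula: EOQ = sqrt(2 * D * S / H)
Numerator: 2 * 3086 * 144 = 888768
2DS/H = 888768 / 18.6 = 47783.2
EOQ = sqrt(47783.2) = 218.6 units

218.6 units


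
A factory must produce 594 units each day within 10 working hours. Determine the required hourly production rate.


Formula: Production Rate = Daily Demand / Available Hours
Rate = 594 units/day / 10 hours/day
Rate = 59.4 units/hour

59.4 units/hour


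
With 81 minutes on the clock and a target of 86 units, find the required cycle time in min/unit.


Formula: CT = Available Time / Number of Units
CT = 81 min / 86 units
CT = 0.94 min/unit

0.94 min/unit


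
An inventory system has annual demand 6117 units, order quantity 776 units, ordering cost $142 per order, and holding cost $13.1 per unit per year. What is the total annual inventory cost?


TC = 6117/776 * 142 + 776/2 * 13.1

$6202.15


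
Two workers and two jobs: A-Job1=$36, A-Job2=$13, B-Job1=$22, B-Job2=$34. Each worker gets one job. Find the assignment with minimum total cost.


Option 1: A->1 + B->2 = $36 + $34 = $70
Option 2: A->2 + B->1 = $13 + $22 = $35
Min cost = min($70, $35) = $35

$35


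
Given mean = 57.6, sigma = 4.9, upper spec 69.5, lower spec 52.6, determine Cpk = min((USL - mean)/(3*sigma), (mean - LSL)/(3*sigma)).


Cpu = (69.5 - 57.6) / (3 * 4.9) = 0.81
Cpl = (57.6 - 52.6) / (3 * 4.9) = 0.34
Cpk = min(0.81, 0.34) = 0.34

0.34


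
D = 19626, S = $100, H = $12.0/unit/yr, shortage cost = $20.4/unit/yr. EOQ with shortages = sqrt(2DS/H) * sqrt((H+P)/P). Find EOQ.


Formula: EOQ* = sqrt(2DS/H) * sqrt((H+P)/P)
Base EOQ = sqrt(2*19626*100/12.0) = 571.93 units
Correction = sqrt((12.0+20.4)/20.4) = 1.26025
EOQ* = 571.93 * 1.26025 = 720.8 units

720.8 units


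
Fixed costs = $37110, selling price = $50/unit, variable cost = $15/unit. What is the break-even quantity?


Formula: BEQ = Fixed Costs / (Price - Variable Cost)
Contribution margin = $50 - $15 = $35/unit
BEQ = ceil($37110 / $35/unit) = ceil(1060.29) = 1061 units

1061 units


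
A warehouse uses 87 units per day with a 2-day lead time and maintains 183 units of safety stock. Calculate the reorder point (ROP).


Formula: ROP = (Daily Demand * Lead Time) + Safety Stock
Demand during lead time = 87 * 2 = 174 units
ROP = 174 + 183 = 357 units

357 units


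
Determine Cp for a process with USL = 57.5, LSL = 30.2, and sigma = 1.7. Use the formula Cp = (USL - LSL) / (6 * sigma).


Cp = (57.5 - 30.2) / (6 * 1.7)

2.68


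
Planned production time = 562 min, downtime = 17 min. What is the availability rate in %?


Formula: Availability = (Planned Time - Downtime) / Planned Time * 100
Uptime = 562 - 17 = 545 min
Availability = 545 / 562 * 100 = 97.0%

97.0%


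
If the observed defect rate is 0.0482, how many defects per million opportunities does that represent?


DPMO = defect_rate * 1000000 = 0.0482 * 1000000

48200


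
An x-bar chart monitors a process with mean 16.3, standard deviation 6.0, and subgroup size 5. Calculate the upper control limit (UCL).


UCL = 16.3 + 3 * 6.0 / sqrt(5)

24.35


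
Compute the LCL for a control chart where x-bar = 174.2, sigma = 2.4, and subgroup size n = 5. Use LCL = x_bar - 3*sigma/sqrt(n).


LCL = 174.2 - 3 * 2.4 / sqrt(5)

170.98


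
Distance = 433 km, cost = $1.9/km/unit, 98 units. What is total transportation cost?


TC = dist * cost * units = 433 * 1.9 * 98 = $80624.60

$80624.60


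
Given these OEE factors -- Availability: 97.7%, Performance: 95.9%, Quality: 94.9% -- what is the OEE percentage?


Formula: OEE = Availability * Performance * Quality / 10000
A * P = 97.7% * 95.9% / 100 = 93.69%
OEE = 93.69% * 94.9% / 100 = 88.9%

88.9%


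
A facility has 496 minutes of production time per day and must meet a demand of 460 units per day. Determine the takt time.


Formula: Takt Time = Available Production Time / Customer Demand
Takt = 496 min/day / 460 units/day
Takt = 1.08 min/unit

1.08 min/unit


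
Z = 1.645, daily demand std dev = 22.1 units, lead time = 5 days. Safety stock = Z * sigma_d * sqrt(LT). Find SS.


Formula: SS = z * sigma_d * sqrt(LT)
sqrt(LT) = sqrt(5) = 2.2361
SS = 1.645 * 22.1 * 2.2361
SS = 81.3 units

81.3 units


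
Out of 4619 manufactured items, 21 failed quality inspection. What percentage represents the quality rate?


Formula: Quality Rate = Good Pieces / Total Pieces * 100
Good pieces = 4619 - 21 = 4598
QR = 4598 / 4619 * 100 = 99.5%

99.5%


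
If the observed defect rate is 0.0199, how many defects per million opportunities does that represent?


DPMO = defect_rate * 1000000 = 0.0199 * 1000000

19900


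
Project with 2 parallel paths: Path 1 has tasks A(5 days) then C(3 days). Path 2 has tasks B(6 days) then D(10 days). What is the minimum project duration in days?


Path 1 = 5 + 3 = 8 days
Path 2 = 6 + 10 = 16 days
Duration = max(8, 16) = 16 days

16 days


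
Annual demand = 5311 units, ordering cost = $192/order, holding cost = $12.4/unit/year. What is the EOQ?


Formula: EOQ = sqrt(2 * D * S / H)
Numerator: 2 * 5311 * 192 = 2039424
2DS/H = 2039424 / 12.4 = 164469.7
EOQ = sqrt(164469.7) = 405.5 units

405.5 units


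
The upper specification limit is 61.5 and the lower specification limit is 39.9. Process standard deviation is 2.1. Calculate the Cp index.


Cp = (61.5 - 39.9) / (6 * 2.1)

1.71


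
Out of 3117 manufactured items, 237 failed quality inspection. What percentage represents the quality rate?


Formula: Quality Rate = Good Pieces / Total Pieces * 100
Good pieces = 3117 - 237 = 2880
QR = 2880 / 3117 * 100 = 92.4%

92.4%


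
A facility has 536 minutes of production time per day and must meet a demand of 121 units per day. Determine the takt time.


Formula: Takt Time = Available Production Time / Customer Demand
Takt = 536 min/day / 121 units/day
Takt = 4.43 min/unit

4.43 min/unit


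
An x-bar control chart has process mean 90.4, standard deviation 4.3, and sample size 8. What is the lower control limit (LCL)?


LCL = 90.4 - 3 * 4.3 / sqrt(8)

85.84


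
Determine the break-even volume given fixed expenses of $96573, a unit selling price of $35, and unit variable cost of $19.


Formula: BEQ = Fixed Costs / (Price - Variable Cost)
Contribution margin = $35 - $19 = $16/unit
BEQ = ceil($96573 / $16/unit) = ceil(6035.81) = 6036 units

6036 units
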